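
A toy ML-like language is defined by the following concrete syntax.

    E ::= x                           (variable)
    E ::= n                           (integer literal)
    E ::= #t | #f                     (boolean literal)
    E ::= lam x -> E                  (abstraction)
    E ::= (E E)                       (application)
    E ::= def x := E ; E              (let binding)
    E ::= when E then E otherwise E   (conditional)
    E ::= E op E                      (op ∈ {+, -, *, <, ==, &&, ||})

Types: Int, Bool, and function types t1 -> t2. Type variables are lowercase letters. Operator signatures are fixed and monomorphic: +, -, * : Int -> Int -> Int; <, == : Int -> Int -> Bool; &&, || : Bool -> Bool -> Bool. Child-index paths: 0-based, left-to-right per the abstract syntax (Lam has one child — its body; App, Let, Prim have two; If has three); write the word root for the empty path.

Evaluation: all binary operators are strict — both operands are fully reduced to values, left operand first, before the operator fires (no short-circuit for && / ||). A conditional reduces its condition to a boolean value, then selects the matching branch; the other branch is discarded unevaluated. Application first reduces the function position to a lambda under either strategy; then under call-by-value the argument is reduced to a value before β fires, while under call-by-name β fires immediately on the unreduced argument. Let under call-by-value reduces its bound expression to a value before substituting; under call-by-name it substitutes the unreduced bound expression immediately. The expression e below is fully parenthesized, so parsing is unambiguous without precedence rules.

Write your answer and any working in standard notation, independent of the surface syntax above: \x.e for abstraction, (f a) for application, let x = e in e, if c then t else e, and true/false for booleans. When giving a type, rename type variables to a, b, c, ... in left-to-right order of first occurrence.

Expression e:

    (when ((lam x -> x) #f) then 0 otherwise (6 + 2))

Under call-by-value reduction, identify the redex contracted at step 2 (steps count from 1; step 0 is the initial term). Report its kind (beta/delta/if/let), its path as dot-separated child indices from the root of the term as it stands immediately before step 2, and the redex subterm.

Working:
step 0: (if ((\x.x) false) then 0 else (6 + 2))
step 1: [beta@0] (if false then 0 else (6 + 2))
step 2: [if@root] (6 + 2)

Answer: if at root : (if false then 0 else (6 + 2))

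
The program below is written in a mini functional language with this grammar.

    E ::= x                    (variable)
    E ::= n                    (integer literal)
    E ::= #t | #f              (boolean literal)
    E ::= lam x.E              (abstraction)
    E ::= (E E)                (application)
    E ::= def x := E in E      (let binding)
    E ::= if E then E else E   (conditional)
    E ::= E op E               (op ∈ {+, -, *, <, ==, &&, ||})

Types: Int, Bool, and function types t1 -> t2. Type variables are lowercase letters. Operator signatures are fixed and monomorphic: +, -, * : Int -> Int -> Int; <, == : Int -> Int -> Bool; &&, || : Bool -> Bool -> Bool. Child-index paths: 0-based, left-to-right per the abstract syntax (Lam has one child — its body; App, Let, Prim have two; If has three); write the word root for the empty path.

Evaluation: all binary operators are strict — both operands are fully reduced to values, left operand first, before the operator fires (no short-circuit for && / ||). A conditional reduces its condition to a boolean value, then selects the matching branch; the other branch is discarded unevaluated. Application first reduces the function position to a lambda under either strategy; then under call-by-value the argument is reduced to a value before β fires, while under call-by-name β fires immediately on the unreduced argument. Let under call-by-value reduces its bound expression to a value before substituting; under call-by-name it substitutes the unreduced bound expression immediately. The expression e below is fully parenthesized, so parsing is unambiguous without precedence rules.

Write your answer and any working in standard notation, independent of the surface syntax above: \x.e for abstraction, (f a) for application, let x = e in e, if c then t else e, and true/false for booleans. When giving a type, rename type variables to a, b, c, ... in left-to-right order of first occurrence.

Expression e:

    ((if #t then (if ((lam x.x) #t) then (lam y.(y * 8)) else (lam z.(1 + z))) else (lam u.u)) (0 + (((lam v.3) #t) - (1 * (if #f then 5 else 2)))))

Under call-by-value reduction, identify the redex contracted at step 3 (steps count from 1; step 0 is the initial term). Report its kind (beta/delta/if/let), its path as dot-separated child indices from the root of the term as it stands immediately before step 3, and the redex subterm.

Trace:
step 0: ((if true then (if ((\x.x) true) then (\y.(y * 8)) else (\z.(1 + z))) else (\u.u)) (0 + (((\v.3) true) - (1 * (if false then 5 else 2)))))
step 1: [if@0] ((if ((\x.x) true) then (\y.(y * 8)) else (\z.(1 + z))) (0 + (((\v.3) true) - (1 * (if false then 5 else 2)))))
step 2: [beta@0.0] ((if true then (\y.(y * 8)) else (\z.(1 + z))) (0 + (((\v.3) true) - (1 * (if false then 5 else 2)))))
step 3: [if@0] ((\y.(y * 8)) (0 + (((\v.3) true) - (1 * (if false then 5 else 2)))))

Answer: if at 0 : (if true then (\y.(y * 8)) else (\z.(1 + z)))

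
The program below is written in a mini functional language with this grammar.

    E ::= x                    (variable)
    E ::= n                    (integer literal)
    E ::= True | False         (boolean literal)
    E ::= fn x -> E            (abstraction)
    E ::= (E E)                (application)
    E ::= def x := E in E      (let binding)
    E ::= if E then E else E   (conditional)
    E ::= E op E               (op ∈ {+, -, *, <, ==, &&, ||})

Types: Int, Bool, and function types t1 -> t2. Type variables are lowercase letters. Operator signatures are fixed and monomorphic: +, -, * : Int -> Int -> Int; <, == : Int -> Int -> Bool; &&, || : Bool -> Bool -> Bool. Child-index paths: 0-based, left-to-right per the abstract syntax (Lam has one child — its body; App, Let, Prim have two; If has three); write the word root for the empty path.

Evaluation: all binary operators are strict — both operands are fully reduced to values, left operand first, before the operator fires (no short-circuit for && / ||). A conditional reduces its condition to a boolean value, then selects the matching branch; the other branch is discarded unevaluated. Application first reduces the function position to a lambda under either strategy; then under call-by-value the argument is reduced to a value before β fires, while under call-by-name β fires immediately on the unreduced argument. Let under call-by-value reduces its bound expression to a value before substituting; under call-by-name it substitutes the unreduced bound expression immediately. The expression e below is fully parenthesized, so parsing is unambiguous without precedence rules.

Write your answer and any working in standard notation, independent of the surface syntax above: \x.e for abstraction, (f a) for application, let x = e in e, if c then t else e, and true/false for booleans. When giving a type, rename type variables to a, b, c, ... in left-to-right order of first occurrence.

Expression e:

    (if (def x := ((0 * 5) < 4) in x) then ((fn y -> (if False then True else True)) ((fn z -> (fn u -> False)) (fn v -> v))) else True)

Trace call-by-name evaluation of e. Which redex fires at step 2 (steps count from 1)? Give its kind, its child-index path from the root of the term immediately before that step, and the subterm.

Answer: delta at 0.0 : (0 * 5)

Working:
step 0: (if (let x = ((0 * 5) < 4) in x) then ((\y.(if false then true else true)) ((\z.(\u.false)) (\v.v))) else true)
step 1: [let@0] (if ((0 * 5) < 4) then ((\y.(if false then true else true)) ((\z.(\u.false)) (\v.v))) else true)
step 2: [delta@0.0] (if (0 < 4) then ((\y.(if false then true else true)) ((\z.(\u.false)) (\v.v))) else true)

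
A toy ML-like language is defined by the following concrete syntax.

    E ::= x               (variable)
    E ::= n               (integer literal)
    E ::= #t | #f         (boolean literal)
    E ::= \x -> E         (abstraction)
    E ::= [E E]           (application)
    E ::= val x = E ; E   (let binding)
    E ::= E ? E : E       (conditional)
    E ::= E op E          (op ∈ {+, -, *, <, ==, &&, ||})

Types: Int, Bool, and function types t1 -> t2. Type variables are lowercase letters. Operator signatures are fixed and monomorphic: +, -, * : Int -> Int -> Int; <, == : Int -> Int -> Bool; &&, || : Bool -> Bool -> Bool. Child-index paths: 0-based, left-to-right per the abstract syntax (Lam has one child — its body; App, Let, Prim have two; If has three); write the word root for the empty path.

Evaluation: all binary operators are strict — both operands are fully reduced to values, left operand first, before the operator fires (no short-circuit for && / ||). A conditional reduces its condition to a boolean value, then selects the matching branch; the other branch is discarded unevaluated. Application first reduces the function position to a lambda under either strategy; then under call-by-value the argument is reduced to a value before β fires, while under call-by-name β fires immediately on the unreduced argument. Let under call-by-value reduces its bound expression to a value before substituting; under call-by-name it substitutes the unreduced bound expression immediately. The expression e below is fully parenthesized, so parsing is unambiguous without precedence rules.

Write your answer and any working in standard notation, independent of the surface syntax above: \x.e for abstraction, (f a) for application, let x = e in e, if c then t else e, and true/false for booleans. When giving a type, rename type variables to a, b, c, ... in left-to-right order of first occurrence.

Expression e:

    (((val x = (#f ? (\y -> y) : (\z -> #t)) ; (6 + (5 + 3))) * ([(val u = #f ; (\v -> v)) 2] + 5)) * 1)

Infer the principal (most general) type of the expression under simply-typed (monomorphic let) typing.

Trace:
  unify Bool ~ Bool
y : a
\y._ : a -> a
\z._ : b -> Bool
  unify a -> a ~ b -> Bool
  unify a ~ b
  unify b ~ Bool
let x : Bool -> Bool
  unify Int ~ Int
  unify Int ~ Int
  unify Int ~ Int
  unify Int ~ Int
  unify Int ~ Int
let u : Bool
v : c
\v._ : c -> c
  unify c -> c ~ Int -> d
  unify c ~ Int
  unify Int ~ d
_ _ : Int
  unify Int ~ Int
  unify Int ~ Int
  unify Int ~ Int
  unify Int ~ Int
  unify Int ~ Int

Answer: Int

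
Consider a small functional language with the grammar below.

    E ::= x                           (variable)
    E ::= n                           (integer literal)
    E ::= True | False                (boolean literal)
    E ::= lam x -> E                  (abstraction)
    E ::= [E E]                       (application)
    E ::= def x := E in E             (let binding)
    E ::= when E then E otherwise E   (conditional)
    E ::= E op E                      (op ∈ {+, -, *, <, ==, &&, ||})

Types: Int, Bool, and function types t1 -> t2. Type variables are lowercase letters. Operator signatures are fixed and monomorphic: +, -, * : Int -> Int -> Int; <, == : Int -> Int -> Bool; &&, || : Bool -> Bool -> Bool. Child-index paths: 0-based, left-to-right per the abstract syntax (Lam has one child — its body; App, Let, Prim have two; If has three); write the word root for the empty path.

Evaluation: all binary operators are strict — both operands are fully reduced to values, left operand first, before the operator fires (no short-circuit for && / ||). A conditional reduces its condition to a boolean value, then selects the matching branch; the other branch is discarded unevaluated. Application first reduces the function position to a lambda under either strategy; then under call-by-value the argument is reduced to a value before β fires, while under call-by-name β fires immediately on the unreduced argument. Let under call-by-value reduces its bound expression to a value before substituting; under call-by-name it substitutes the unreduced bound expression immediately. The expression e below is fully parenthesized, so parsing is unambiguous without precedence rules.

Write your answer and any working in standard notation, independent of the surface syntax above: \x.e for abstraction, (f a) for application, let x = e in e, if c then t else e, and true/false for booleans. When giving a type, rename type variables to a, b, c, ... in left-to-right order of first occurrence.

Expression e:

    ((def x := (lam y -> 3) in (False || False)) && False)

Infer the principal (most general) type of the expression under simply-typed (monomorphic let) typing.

Answer: Bool

Trace:
\y._ : a -> Int
let x : a -> Int
  unify Bool ~ Bool
  unify Bool ~ Bool
  unify Bool ~ Bool
  unify Bool ~ Bool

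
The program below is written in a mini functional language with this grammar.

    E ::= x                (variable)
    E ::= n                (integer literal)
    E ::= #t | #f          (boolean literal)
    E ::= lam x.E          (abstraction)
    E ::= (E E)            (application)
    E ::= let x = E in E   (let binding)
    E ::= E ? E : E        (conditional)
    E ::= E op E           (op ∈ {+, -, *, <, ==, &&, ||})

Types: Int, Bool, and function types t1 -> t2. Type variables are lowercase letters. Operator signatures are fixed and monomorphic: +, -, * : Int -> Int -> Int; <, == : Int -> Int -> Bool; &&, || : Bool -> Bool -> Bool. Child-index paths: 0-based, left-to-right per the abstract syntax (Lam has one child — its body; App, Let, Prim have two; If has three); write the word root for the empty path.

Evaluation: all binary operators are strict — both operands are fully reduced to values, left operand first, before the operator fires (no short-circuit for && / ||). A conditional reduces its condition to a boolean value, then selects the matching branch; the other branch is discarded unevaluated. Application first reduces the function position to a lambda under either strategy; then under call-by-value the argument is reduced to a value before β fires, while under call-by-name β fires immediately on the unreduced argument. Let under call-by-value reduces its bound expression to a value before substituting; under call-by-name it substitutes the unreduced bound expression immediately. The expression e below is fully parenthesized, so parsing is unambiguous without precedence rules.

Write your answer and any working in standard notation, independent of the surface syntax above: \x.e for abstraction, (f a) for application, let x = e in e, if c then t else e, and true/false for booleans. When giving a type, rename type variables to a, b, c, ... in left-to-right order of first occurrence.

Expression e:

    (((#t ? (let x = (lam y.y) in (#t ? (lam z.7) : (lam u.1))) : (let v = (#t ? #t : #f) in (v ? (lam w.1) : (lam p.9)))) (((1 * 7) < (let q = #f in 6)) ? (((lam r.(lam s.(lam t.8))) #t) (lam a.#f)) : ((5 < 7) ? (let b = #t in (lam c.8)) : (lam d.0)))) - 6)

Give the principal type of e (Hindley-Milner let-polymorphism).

Answer: Int

Derivation:
  unify Bool ~ Bool
y : a
\y._ : a -> a
let x : forall. a -> a
  unify Bool ~ Bool
\z._ : b -> Int
\u._ : c -> Int
  unify b -> Int ~ c -> Int
  unify b ~ c
  unify Int ~ Int
  unify Bool ~ Bool
  unify Bool ~ Bool
let v : Bool
v : Bool
  unify Bool ~ Bool
\w._ : d -> Int
\p._ : e -> Int
  unify d -> Int ~ e -> Int
  unify d ~ e
  unify Int ~ Int
  unify c -> Int ~ e -> Int
  unify c ~ e
  unify Int ~ Int
  unify Int ~ Int
  unify Int ~ Int
  unify Int ~ Int
let q : Bool
  unify Int ~ Int
  unify Bool ~ Bool
\t._ : h -> Int
\s._ : g -> h -> Int
\r._ : f -> g -> h -> Int
  unify f -> g -> h -> Int ~ Bool -> i
  unify f ~ Bool
  unify g -> h -> Int ~ i
_ _ : g -> h -> Int
\a._ : j -> Bool
  unify g -> h -> Int ~ (j -> Bool) -> k
  unify g ~ j -> Bool
  unify h -> Int ~ k
_ _ : h -> Int
  unify Int ~ Int
  unify Int ~ Int
  unify Bool ~ Bool
let b : Bool
\c._ : l -> Int
\d._ : m -> Int
  unify l -> Int ~ m -> Int
  unify l ~ m
  unify Int ~ Int
  unify h -> Int ~ m -> Int
  unify h ~ m
  unify Int ~ Int
  unify e -> Int ~ (m -> Int) -> n
  unify e ~ m -> Int
  unify Int ~ n
_ _ : Int
  unify Int ~ Int
  unify Int ~ Int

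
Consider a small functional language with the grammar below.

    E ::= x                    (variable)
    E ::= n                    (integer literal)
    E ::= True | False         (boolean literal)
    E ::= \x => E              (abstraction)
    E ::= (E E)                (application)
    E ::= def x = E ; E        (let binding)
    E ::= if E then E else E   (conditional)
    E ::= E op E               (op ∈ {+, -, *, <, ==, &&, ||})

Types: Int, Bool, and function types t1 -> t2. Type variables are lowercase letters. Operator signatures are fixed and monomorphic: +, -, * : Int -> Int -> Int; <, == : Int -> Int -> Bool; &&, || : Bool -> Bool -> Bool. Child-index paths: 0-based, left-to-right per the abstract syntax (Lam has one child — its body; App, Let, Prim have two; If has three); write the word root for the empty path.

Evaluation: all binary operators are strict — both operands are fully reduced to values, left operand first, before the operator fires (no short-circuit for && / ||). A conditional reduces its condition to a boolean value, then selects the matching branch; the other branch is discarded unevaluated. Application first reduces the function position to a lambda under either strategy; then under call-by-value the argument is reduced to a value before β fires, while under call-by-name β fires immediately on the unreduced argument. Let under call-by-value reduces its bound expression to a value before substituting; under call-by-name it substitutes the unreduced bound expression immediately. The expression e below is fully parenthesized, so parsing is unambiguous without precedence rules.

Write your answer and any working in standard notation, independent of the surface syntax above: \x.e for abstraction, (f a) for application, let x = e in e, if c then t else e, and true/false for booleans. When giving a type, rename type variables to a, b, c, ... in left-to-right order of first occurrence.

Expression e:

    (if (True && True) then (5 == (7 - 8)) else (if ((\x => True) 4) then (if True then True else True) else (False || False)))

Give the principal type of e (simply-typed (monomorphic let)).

Trace:
  unify Bool ~ Bool
  unify Bool ~ Bool
  unify Bool ~ Bool
  unify Int ~ Int
  unify Int ~ Int
  unify Int ~ Int
  unify Int ~ Int
\x._ : a -> Bool
  unify a -> Bool ~ Int -> b
  unify a ~ Int
  unify Bool ~ b
_ _ : Bool
  unify Bool ~ Bool
  unify Bool ~ Bool
  unify Bool ~ Bool
  unify Bool ~ Bool
  unify Bool ~ Bool
  unify Bool ~ Bool
  unify Bool ~ Bool

Answer: Bool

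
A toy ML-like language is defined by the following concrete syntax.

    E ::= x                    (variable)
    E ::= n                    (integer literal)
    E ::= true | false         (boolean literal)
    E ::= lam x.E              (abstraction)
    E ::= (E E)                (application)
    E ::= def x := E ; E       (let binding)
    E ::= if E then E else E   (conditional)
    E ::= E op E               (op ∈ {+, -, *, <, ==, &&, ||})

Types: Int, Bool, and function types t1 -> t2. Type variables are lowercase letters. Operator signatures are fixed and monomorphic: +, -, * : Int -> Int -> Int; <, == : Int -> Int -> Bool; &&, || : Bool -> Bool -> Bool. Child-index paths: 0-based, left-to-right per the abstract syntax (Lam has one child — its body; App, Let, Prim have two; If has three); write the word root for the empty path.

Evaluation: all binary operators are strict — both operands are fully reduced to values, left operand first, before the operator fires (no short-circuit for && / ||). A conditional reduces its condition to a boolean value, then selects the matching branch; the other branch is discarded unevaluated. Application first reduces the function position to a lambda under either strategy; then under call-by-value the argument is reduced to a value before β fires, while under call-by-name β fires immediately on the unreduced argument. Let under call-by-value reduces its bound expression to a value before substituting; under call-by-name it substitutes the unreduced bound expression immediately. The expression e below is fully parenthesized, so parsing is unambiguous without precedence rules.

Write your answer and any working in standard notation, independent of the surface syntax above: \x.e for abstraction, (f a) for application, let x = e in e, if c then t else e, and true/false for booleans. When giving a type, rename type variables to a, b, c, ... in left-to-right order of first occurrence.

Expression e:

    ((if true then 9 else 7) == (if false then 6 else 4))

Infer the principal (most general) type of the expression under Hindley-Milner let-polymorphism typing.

Trace:
  unify Bool ~ Bool
  unify Int ~ Int
  unify Int ~ Int
  unify Bool ~ Bool
  unify Int ~ Int
  unify Int ~ Int

Answer: Bool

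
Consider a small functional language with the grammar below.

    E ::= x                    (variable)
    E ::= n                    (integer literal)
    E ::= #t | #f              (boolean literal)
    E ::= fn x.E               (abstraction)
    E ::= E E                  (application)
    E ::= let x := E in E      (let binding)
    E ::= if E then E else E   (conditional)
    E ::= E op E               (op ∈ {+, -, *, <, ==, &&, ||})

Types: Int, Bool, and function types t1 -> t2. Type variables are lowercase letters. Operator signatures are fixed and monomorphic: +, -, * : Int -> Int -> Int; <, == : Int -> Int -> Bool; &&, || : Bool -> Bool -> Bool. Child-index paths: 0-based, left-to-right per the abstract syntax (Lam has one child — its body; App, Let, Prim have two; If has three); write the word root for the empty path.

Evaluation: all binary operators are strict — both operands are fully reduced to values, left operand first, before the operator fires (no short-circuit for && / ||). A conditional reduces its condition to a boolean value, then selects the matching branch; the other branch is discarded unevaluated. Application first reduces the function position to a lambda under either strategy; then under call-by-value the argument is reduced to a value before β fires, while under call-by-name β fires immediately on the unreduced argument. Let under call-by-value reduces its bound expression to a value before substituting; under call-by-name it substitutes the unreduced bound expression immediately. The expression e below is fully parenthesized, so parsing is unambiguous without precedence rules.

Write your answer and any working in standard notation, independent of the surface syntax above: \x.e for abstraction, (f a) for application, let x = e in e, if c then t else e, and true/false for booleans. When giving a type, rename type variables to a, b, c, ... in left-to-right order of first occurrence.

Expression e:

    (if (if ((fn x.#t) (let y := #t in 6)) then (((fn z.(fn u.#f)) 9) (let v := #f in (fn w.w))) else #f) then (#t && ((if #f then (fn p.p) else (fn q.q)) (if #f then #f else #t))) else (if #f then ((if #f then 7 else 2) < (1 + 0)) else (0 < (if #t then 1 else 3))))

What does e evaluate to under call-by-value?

Working:
step 0: (if (if ((\x.true) (let y = true in 6)) then (((\z.(\u.false)) 9) (let v = false in (\w.w))) else false) then (true && ((if false then (\p.p) else (\q.q)) (if false then false else true))) else (if false then ((if false then 7 else 2) < (1 + 0)) else (0 < (if true then 1 else 3))))
step 1: [let@0.0.1] (if (if ((\x.true) 6) then (((\z.(\u.false)) 9) (let v = false in (\w.w))) else false) then (true && ((if false then (\p.p) else (\q.q)) (if false then false else true))) else (if false then ((if false then 7 else 2) < (1 + 0)) else (0 < (if true then 1 else 3))))
step 2: [beta@0.0] (if (if true then (((\z.(\u.false)) 9) (let v = false in (\w.w))) else false) then (true && ((if false then (\p.p) else (\q.q)) (if false then false else true))) else (if false then ((if false then 7 else 2) < (1 + 0)) else (0 < (if true then 1 else 3))))
step 3: [if@0] (if (((\z.(\u.false)) 9) (let v = false in (\w.w))) then (true && ((if false then (\p.p) else (\q.q)) (if false then false else true))) else (if false then ((if false then 7 else 2) < (1 + 0)) else (0 < (if true then 1 else 3))))
step 4: [beta@0.0] (if ((\u.false) (let v = false in (\w.w))) then (true && ((if false then (\p.p) else (\q.q)) (if false then false else true))) else (if false then ((if false then 7 else 2) < (1 + 0)) else (0 < (if true then 1 else 3))))
step 5: [let@0.1] (if ((\u.false) (\w.w)) then (true && ((if false then (\p.p) else (\q.q)) (if false then false else true))) else (if false then ((if false then 7 else 2) < (1 + 0)) else (0 < (if true then 1 else 3))))
step 6: [beta@0] (if false then (true && ((if false then (\p.p) else (\q.q)) (if false then false else true))) else (if false then ((if false then 7 else 2) < (1 + 0)) else (0 < (if true then 1 else 3))))
step 7: [if@root] (if false then ((if false then 7 else 2) < (1 + 0)) else (0 < (if true then 1 else 3)))
step 8: [if@root] (0 < (if true then 1 else 3))
step 9: [if@1] (0 < 1)
step 10: [delta@root] true

Answer: true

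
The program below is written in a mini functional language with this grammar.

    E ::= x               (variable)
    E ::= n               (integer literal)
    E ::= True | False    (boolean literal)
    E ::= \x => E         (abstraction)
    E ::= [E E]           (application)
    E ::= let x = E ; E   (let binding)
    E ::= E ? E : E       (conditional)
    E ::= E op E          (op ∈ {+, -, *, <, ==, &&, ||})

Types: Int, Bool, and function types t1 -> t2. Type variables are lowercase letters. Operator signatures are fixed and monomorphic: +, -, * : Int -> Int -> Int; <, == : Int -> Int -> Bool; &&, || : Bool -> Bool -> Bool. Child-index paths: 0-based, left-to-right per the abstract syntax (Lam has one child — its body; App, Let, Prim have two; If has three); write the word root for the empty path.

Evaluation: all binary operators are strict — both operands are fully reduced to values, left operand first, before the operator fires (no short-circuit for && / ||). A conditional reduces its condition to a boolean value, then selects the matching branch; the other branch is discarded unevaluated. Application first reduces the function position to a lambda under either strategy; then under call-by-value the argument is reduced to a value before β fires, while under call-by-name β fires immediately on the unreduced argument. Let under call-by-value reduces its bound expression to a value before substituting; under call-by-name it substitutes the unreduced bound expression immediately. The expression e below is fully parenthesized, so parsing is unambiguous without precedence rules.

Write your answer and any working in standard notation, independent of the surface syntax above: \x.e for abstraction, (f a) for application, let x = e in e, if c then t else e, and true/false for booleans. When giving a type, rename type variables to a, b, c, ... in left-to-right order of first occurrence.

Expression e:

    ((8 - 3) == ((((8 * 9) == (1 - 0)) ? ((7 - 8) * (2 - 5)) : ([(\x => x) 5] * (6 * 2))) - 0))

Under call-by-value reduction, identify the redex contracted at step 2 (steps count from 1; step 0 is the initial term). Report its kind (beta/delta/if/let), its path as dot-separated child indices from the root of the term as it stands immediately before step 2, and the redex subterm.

Answer: delta at 1.0.0.0 : (8 * 9)

Derivation:
step 0: ((8 - 3) == ((if ((8 * 9) == (1 - 0)) then ((7 - 8) * (2 - 5)) else (((\x.x) 5) * (6 * 2))) - 0))
step 1: [delta@0] (5 == ((if ((8 * 9) == (1 - 0)) then ((7 - 8) * (2 - 5)) else (((\x.x) 5) * (6 * 2))) - 0))
step 2: [delta@1.0.0.0] (5 == ((if (72 == (1 - 0)) then ((7 - 8) * (2 - 5)) else (((\x.x) 5) * (6 * 2))) - 0))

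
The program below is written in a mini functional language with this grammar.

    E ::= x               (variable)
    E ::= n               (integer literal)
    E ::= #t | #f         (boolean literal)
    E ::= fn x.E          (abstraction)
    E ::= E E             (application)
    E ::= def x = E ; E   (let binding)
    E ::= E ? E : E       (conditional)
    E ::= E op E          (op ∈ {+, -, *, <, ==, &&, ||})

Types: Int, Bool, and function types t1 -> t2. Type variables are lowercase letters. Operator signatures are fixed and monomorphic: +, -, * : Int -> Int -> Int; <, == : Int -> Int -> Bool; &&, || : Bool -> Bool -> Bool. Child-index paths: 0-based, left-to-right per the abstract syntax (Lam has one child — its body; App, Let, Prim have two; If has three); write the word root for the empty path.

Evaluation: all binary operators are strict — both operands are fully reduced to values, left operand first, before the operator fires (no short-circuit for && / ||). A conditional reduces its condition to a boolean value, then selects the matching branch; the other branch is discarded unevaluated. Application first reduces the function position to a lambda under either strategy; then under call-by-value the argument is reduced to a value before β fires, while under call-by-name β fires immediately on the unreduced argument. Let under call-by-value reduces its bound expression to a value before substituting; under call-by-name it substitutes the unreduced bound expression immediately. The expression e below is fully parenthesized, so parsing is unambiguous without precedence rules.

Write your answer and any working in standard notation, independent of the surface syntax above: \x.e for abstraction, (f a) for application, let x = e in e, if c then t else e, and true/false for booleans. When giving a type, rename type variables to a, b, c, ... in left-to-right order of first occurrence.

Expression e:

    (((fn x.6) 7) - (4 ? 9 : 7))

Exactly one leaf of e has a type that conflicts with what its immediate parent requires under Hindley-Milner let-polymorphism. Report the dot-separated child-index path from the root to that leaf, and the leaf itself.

Derivation:
\x._ : a -> Int
  unify a -> Int ~ Int -> b
  unify a ~ Int
  unify Int ~ b
_ _ : Int
  unify Int ~ Int
  unify Int ~ Bool
  FAIL: mismatch Int ~ Bool

Answer: 1.0 : 4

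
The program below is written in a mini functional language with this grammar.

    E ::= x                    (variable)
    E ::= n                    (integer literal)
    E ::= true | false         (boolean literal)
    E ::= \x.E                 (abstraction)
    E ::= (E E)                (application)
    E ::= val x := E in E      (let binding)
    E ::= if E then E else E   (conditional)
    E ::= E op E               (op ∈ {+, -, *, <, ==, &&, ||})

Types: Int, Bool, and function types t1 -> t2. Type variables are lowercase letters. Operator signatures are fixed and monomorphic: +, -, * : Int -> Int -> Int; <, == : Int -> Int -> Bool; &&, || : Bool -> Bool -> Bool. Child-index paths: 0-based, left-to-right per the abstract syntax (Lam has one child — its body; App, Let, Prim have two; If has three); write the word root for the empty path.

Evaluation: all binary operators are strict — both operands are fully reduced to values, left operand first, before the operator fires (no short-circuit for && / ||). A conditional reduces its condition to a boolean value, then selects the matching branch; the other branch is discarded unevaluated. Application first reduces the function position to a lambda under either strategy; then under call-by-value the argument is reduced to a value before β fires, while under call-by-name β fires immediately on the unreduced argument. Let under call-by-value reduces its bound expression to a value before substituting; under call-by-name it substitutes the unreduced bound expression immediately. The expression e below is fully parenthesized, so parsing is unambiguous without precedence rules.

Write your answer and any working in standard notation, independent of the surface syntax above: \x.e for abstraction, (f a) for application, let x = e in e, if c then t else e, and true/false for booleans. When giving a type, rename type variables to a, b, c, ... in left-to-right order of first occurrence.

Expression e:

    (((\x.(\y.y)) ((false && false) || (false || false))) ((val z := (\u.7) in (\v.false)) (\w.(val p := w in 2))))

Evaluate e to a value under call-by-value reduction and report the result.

Working:
step 0: (((\x.(\y.y)) ((false && false) || (false || false))) ((let z = (\u.7) in (\v.false)) (\w.(let p = w in 2))))
step 1: [delta@0.1.0] (((\x.(\y.y)) (false || (false || false))) ((let z = (\u.7) in (\v.false)) (\w.(let p = w in 2))))
step 2: [delta@0.1.1] (((\x.(\y.y)) (false || false)) ((let z = (\u.7) in (\v.false)) (\w.(let p = w in 2))))
step 3: [delta@0.1] (((\x.(\y.y)) false) ((let z = (\u.7) in (\v.false)) (\w.(let p = w in 2))))
step 4: [beta@0] ((\y.y) ((let z = (\u.7) in (\v.false)) (\w.(let p = w in 2))))
step 5: [let@1.0] ((\y.y) ((\v.false) (\w.(let p = w in 2))))
step 6: [beta@1] ((\y.y) false)
step 7: [beta@root] false

Answer: false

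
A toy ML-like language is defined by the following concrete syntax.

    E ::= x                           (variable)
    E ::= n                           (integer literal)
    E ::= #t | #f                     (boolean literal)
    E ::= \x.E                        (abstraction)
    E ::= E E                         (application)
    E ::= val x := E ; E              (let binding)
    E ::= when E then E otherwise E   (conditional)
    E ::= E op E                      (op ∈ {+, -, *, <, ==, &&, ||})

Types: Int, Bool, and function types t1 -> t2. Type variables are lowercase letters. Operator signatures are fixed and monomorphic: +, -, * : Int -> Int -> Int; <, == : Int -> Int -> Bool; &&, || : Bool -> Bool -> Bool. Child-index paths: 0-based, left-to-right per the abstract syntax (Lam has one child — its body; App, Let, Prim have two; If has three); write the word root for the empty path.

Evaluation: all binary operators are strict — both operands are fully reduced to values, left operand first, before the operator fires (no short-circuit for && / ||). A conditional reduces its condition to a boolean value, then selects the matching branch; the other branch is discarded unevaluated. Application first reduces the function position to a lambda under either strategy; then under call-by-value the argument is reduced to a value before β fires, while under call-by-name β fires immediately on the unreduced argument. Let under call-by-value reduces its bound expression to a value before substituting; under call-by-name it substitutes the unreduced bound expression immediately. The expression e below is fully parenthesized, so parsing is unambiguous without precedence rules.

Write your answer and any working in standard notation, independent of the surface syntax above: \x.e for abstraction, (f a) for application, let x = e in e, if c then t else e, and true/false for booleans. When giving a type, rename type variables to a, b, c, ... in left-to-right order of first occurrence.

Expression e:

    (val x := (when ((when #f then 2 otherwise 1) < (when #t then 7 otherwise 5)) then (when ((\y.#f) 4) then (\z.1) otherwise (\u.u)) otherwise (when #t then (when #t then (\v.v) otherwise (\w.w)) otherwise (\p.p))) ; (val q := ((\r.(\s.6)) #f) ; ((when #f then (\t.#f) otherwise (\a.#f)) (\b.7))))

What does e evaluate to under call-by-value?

Trace:
step 0: (let x = (if ((if false then 2 else 1) < (if true then 7 else 5)) then (if ((\y.false) 4) then (\z.1) else (\u.u)) else (if true then (if true then (\v.v) else (\w.w)) else (\p.p))) in (let q = ((\r.(\s.6)) false) in ((if false then (\t.false) else (\a.false)) (\b.7))))
step 1: [if@0.0.0] (let x = (if (1 < (if true then 7 else 5)) then (if ((\y.false) 4) then (\z.1) else (\u.u)) else (if true then (if true then (\v.v) else (\w.w)) else (\p.p))) in (let q = ((\r.(\s.6)) false) in ((if false then (\t.false) else (\a.false)) (\b.7))))
step 2: [if@0.0.1] (let x = (if (1 < 7) then (if ((\y.false) 4) then (\z.1) else (\u.u)) else (if true then (if true then (\v.v) else (\w.w)) else (\p.p))) in (let q = ((\r.(\s.6)) false) in ((if false then (\t.false) else (\a.false)) (\b.7))))
step 3: [delta@0.0] (let x = (if true then (if ((\y.false) 4) then (\z.1) else (\u.u)) else (if true then (if true then (\v.v) else (\w.w)) else (\p.p))) in (let q = ((\r.(\s.6)) false) in ((if false then (\t.false) else (\a.false)) (\b.7))))
step 4: [if@0] (let x = (if ((\y.false) 4) then (\z.1) else (\u.u)) in (let q = ((\r.(\s.6)) false) in ((if false then (\t.false) else (\a.false)) (\b.7))))
step 5: [beta@0.0] (let x = (if false then (\z.1) else (\u.u)) in (let q = ((\r.(\s.6)) false) in ((if false then (\t.false) else (\a.false)) (\b.7))))
step 6: [if@0] (let x = (\u.u) in (let q = ((\r.(\s.6)) false) in ((if false then (\t.false) else (\a.false)) (\b.7))))
step 7: [let@root] (let q = ((\r.(\s.6)) false) in ((if false then (\t.false) else (\a.false)) (\b.7)))
step 8: [beta@0] (let q = (\s.6) in ((if false then (\t.false) else (\a.false)) (\b.7)))
step 9: [let@root] ((if false then (\t.false) else (\a.false)) (\b.7))
step 10: [if@0] ((\a.false) (\b.7))
step 11: [beta@root] false

Answer: false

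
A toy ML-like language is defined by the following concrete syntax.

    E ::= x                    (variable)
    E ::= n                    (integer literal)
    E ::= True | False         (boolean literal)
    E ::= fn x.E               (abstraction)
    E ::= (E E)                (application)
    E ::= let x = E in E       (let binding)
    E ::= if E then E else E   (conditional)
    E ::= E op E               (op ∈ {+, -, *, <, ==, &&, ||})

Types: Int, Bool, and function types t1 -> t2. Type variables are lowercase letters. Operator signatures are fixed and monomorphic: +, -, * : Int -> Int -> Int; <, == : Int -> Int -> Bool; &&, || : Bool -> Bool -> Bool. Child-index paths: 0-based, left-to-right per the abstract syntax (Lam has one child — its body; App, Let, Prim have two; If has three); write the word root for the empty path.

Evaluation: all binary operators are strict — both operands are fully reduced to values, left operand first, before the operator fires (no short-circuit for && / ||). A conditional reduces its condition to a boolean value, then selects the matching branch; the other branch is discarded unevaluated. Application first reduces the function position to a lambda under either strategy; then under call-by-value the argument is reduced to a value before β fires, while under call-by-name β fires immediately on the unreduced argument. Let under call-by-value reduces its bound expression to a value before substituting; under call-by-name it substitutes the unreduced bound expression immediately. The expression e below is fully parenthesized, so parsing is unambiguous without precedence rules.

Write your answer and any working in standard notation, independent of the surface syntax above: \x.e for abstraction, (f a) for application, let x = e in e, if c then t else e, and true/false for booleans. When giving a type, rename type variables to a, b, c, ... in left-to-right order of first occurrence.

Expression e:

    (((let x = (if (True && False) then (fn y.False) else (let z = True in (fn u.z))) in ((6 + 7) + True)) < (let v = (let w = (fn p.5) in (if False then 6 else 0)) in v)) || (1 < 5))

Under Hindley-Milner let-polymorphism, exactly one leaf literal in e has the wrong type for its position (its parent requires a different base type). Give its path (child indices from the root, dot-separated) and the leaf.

Answer: 0.0.1.1 : true

Derivation:
  unify Bool ~ Bool
  unify Bool ~ Bool
  unify Bool ~ Bool
\y._ : a -> Bool
let z : Bool
z : Bool
\u._ : b -> Bool
  unify a -> Bool ~ b -> Bool
  unify a ~ b
  unify Bool ~ Bool
let x : forall. b -> Bool
  unify Int ~ Int
  unify Int ~ Int
  unify Int ~ Int
  unify Bool ~ Int
  FAIL: mismatch Bool ~ Int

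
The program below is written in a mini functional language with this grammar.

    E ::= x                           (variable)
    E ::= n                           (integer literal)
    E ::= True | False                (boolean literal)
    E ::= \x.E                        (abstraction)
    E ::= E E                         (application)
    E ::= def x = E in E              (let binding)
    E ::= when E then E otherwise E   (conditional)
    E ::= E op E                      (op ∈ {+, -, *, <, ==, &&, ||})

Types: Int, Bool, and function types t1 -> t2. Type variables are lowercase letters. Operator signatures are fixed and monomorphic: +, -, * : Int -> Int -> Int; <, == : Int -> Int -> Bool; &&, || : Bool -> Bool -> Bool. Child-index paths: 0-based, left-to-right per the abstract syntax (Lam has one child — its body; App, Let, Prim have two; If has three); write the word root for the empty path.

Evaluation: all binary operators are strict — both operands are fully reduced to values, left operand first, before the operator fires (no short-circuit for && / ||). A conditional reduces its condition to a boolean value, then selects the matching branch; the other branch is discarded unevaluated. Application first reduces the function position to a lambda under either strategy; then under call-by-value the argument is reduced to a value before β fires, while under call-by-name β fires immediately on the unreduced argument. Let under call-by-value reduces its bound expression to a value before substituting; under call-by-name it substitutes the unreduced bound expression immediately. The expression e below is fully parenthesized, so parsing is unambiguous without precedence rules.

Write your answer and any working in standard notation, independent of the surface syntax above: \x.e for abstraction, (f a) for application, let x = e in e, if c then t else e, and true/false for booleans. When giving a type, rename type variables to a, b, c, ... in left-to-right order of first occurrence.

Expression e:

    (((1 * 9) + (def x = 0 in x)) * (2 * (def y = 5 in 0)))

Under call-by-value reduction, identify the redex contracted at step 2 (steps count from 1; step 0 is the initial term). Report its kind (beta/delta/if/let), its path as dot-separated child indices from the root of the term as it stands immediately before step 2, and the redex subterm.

Answer: let at 0.1 : (let x = 0 in x)

Working:
step 0: (((1 * 9) + (let x = 0 in x)) * (2 * (let y = 5 in 0)))
step 1: [delta@0.0] ((9 + (let x = 0 in x)) * (2 * (let y = 5 in 0)))
step 2: [let@0.1] ((9 + 0) * (2 * (let y = 5 in 0)))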